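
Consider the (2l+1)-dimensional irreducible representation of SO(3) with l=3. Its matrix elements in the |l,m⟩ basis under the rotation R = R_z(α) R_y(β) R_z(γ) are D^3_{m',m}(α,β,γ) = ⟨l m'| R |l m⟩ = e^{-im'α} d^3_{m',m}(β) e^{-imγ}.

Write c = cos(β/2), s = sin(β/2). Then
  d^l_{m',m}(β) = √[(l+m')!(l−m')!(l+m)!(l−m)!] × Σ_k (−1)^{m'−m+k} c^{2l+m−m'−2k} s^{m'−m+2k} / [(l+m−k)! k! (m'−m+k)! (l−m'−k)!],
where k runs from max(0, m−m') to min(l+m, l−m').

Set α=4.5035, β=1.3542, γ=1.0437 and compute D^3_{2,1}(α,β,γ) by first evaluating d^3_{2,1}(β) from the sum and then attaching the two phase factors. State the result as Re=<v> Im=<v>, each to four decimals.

Split into d^3_{2,1}(β=1.3542) × two z-phases.
c=cos(1.3542/2)=0.779393, s=sin(1.3542/2)=0.626535; N=√[120·1·24·2]=75.894664
Admissible k: 0..1 (factorial args all ≥0)
  k=0: (−1)^1·75.8947/(24)·0.7794^5·0.6265^1 = -0.569807
  k=1: (−1)^2·75.8947/(12)·0.7794^3·0.6265^3 = +0.736438
d^3_{2,1}(1.3542) = -0.569807 +0.736438 = +0.166631
Attach z-rotation phases: D = e^{-i(2)(4.5035)}·(+0.166631)·e^{-i(1)(1.0437)} = -0.135042+0.097620i

Re=-0.1350 Im=0.0976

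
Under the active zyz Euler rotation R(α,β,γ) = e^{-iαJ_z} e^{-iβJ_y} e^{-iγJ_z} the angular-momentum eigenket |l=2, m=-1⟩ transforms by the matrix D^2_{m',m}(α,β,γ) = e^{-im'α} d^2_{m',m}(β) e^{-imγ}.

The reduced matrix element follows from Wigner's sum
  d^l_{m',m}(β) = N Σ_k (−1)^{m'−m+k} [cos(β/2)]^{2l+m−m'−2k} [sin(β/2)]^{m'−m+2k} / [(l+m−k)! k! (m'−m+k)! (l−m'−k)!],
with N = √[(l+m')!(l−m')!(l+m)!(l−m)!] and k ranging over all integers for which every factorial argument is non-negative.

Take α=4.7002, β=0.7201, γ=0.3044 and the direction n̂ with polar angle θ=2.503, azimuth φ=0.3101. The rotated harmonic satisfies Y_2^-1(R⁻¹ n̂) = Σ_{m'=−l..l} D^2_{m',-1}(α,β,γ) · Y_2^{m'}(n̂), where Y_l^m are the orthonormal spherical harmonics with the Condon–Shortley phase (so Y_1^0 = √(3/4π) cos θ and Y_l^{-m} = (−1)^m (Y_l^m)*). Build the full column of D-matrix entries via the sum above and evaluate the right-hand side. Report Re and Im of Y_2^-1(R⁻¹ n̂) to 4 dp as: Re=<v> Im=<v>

Need the full column D^2_{m',-1} for m'=−2..2 at α=4.7002, β=0.7201, γ=0.3044.
cos(β/2)=0.935879, sin(β/2)=0.352321
d^2_{-2,-1}: single k=1 term ⇒ +0.577601;  D = -0.555103-0.159636i
d^2_{-1,-1}: k∈[0..1] ⇒ +0.767148 -0.326165 = +0.440983;  D = +0.127034-0.422289i
d^2_{0,-1}: k∈[0..1] ⇒ -0.707414 +0.100256 = -0.607158;  D = -0.579245-0.181978i
d^2_{1,-1}: k∈[0..1] ⇒ +0.326165 -0.015408 = +0.310757;  D = -0.096747+0.295313i
d^2_{2,-1}: single k=0 term ⇒ -0.081859;  D = +0.077474+0.026431i
Y_2^{m'}(θ=2.503,φ=0.3101) and Σ D·Y over m':
  (-0.5551-0.1596i)·(+0.1117-0.0798i)  (+0.1270-0.4223i)·(-0.3521+0.1128i)  (-0.5792-0.1820i)·(+0.2946+0.0000i)  (-0.0967+0.2953i)·(+0.3521+0.1128i)  (+0.0775+0.0264i)·(+0.1117+0.0798i)
Y_2^-1(R⁻¹ n̂) = -0.303305+0.238058i

Re=-0.3033 Im=0.2381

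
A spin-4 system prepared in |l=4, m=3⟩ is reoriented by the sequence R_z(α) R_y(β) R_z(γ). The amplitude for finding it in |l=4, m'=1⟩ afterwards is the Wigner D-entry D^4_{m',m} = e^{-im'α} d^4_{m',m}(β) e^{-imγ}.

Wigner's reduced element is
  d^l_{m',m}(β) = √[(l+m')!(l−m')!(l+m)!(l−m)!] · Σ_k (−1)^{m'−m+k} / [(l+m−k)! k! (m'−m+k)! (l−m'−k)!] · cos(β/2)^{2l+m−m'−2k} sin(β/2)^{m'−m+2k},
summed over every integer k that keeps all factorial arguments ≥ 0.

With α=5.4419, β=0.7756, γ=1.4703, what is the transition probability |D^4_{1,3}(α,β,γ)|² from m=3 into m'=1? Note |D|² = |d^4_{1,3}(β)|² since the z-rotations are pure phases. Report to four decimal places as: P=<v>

Split into d^4_{1,3}(β=0.7756) × two z-phases.
Half-angle: c=0.925743, s=0.378153. N=√(120·6·5040·1)=1904.940944
k: max(0,(3)−(1))=2 … min(4+(3),4−(1))=3
  k=2: (−1)^0·1904.9409/(240)·0.9257^6·0.3782^2 = +0.714411
  k=3: (−1)^1·1904.9409/(144)·0.9257^4·0.3782^4 = -0.198678
d^4_{1,3}(0.7756) = +0.714411 -0.198678 = +0.515733
|D^4_{1,3}|² = |d^4_{1,3}(β)|² = (+0.515733)² = 0.265980 (the z-rotation phases have unit modulus)

P=0.2660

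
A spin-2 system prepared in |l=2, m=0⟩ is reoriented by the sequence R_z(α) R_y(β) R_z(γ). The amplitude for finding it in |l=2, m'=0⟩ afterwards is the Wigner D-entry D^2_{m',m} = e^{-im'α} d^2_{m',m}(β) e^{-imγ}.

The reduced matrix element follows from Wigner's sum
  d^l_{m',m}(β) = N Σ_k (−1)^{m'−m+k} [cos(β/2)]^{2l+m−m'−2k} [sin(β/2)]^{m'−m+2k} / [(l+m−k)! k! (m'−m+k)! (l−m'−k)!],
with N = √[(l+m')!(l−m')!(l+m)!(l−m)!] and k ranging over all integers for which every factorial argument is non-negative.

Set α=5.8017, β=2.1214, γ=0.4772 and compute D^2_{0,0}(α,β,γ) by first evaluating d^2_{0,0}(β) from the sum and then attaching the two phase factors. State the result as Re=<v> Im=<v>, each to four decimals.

Re=-0.0894 Im=0.0000

First d^2_{0,0}(β=2.1214), then the phase factors e^{-i(0)α} and e^{-i(0)γ}:
Half-angle: c=0.488261, s=0.872697. N=√(2·2·2·2)=4.000000
The bounds max(0,m−m')=0 and min(l+m,l−m')=2 give 3 terms
  k=0: (−1)^0·4.0000/(4)·0.4883^4·0.8727^0 = +0.056834
  k=1: (−1)^1·4.0000/(1)·0.4883^2·0.8727^2 = -0.726260
  k=2: (−1)^2·4.0000/(4)·0.4883^0·0.8727^4 = +0.580036
d^2_{0,0}(2.1214) = +0.056834 -0.726260 +0.580036 = -0.089390
Attach z-rotation phases: D = e^{-i(0)(5.8017)}·(-0.089390)·e^{-i(0)(0.4772)} = -0.089390+0.000000i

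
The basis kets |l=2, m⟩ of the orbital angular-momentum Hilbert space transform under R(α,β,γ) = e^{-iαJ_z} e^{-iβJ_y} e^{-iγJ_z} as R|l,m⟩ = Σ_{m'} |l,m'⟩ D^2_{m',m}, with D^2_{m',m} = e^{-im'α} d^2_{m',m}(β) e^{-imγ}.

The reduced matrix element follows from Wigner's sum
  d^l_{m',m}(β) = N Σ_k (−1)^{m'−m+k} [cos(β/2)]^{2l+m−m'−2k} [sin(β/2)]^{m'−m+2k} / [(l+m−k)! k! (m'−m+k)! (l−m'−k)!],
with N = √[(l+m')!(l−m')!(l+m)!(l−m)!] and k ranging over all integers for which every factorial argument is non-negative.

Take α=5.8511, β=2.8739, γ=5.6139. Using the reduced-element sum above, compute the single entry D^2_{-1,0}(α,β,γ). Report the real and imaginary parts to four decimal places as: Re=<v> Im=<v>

Re=-0.2837 Im=0.1308

First d^2_{-1,0}(β=2.8739), then the phase factors e^{-i(-1)α} and e^{-i(0)γ}:
Half-angle: c=0.133447, s=0.991056. N=√(1·6·2·2)=4.898979
Admissible k: 1..2 (factorial args all ≥0)
  k=1: (−1)^0·4.8990/(2)·0.1334^3·0.9911^1 = +0.005769
  k=2: (−1)^1·4.8990/(2)·0.1334^1·0.9911^3 = -0.318185
d^2_{-1,0}(2.8739) = +0.005769 -0.318185 = -0.312416
Phases: e^{-i·(-1)·5.8511}=+0.908094-0.418765i, e^{-i·(0)·5.6139}=+1.000000+0.000000i ⇒ D=-0.283703+0.130829i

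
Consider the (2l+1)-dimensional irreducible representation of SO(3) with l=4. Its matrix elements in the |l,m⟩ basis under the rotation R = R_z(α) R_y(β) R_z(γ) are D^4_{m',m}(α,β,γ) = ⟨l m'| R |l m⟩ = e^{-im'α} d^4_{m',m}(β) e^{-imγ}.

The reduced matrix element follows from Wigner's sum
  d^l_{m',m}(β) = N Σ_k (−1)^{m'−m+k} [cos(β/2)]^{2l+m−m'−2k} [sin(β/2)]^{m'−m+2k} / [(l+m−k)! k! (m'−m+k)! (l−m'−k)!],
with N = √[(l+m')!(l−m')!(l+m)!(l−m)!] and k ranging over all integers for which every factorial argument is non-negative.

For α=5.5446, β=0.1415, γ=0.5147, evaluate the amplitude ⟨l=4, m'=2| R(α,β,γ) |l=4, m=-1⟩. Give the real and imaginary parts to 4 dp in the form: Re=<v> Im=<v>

Re=0.0020 Im=-0.0045

First d^4_{2,-1}(β=0.1415), then the phase factors e^{-i(2)α} and e^{-i(-1)γ}:
c=cos(0.1415/2)=0.997498, s=sin(0.1415/2)=0.070691; N=√[720·2·6·120]=1018.233765
k∈{0,1,2} keeps every argument non-negative
  k=0: (−1)^3·1018.2338/(72)·0.9975^5·0.0707^3 = -0.004934
  k=1: (−1)^4·1018.2338/(48)·0.9975^3·0.0707^5 = +0.000037
  k=2: (−1)^5·1018.2338/(240)·0.9975^1·0.0707^7 = -0.000000
d^4_{2,-1}(0.1415) = -0.004934 +0.000037 -0.000000 = -0.004897
Phases: e^{-i·(2)·5.5446}=+0.093489+0.995620i, e^{-i·(-1)·0.5147}=+0.870440+0.492274i ⇒ D=+0.002001-0.004469i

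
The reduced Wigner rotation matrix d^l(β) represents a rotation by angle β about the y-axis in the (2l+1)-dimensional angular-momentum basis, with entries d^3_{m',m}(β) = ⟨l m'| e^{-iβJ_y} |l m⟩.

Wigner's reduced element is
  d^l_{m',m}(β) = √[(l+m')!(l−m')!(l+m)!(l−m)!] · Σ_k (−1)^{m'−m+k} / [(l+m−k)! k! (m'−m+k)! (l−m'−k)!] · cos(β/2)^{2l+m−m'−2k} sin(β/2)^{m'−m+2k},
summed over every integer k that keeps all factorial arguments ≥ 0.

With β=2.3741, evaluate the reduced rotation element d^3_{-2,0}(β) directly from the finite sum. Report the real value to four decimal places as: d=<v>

d^3_{-2,0}(β=2.3741) via Wigner's sum:
Half-angle: c=0.374397, s=0.927269. N=√(1·120·6·6)=65.726707
k∈{2,3} keeps every argument non-negative
  k=2: (−1)^0·65.7267/(12)·0.3744^4·0.9273^2 = +0.092534
  k=3: (−1)^1·65.7267/(12)·0.3744^2·0.9273^4 = -0.567606
d^3_{-2,0}(2.3741) = +0.092534 -0.567606 = -0.475073

d=-0.4751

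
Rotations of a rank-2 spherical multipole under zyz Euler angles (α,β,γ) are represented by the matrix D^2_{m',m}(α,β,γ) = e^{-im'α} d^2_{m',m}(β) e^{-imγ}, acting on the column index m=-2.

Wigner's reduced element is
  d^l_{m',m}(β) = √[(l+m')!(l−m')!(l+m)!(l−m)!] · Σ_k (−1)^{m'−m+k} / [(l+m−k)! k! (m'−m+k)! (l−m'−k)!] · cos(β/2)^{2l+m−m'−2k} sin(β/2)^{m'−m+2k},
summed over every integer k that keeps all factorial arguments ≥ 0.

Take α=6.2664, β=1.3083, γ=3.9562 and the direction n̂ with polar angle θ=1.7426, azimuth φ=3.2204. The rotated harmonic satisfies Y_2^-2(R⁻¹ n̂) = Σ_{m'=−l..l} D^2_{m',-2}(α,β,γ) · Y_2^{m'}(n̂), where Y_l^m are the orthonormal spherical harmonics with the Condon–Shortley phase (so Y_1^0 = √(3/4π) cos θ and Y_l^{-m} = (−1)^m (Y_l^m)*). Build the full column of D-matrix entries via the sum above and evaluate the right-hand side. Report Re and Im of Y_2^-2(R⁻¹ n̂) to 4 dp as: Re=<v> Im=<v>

Need the full column D^2_{m',-2} for m'=−2..2 at α=6.2664, β=1.3083, γ=3.9562.
cos(β/2)=0.793565, sin(β/2)=0.608485
d^2_{-2,-2}: single k=0 term ⇒ +0.396580;  D = -0.009853+0.396458i
d^2_{-1,-2}: single k=0 term ⇒ -0.608174;  D = +0.025313-0.607647i
d^2_{0,-2}: single k=0 term ⇒ +0.571138;  D = -0.033346+0.570163i
d^2_{1,-2}: single k=0 term ⇒ -0.357571;  D = +0.026865-0.356560i
d^2_{2,-2}: single k=0 term ⇒ +0.137088;  D = -0.012593+0.136508i
Y_2^{m'}(θ=1.7426,φ=3.2204) and Σ D·Y over m':
  (-0.0099+0.3965i)·(+0.3703-0.0589i)  (+0.0253-0.6076i)·(+0.1297-0.0102i)  (-0.0333+0.5702i)·(-0.2877+0.0000i)  (+0.0269-0.3566i)·(-0.1297-0.0102i)  (-0.0126+0.1365i)·(+0.3703+0.0589i)
Y_2^-2(R⁻¹ n̂) = +0.006503+0.000051i

Re=0.0065 Im=0.0001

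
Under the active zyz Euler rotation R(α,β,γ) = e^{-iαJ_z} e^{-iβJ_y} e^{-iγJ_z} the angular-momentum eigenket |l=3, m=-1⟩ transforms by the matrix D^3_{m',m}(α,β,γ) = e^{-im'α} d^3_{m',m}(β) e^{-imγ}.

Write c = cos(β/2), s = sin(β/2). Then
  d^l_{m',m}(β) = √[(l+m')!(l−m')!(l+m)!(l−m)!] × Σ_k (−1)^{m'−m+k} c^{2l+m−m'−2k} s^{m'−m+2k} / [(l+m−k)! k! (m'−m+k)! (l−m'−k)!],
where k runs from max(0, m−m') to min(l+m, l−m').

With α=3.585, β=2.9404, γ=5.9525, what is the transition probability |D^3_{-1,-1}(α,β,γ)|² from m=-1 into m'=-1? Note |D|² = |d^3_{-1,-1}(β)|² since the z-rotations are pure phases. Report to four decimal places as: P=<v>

P=0.0034

First d^3_{-1,-1}(β=2.9404), then the phase factors e^{-i(-1)α} and e^{-i(-1)γ}:
c=cos(2.9404/2)=0.100427, s=sin(2.9404/2)=0.994944; N=√[2·24·2·24]=48.000000
The bounds max(0,m−m')=0 and min(l+m,l−m')=2 give 3 terms
  k=0: (−1)^0·48.0000/(48)·0.1004^6·0.9949^0 = +0.000001
  k=1: (−1)^1·48.0000/(6)·0.1004^4·0.9949^2 = -0.000806
  k=2: (−1)^2·48.0000/(8)·0.1004^2·0.9949^4 = +0.059299
d^3_{-1,-1}(2.9404) = +0.000001 -0.000806 +0.059299 = +0.058494
|D^3_{-1,-1}|² = |d^3_{-1,-1}(β)|² = (+0.058494)² = 0.003422 (the z-rotation phases have unit modulus)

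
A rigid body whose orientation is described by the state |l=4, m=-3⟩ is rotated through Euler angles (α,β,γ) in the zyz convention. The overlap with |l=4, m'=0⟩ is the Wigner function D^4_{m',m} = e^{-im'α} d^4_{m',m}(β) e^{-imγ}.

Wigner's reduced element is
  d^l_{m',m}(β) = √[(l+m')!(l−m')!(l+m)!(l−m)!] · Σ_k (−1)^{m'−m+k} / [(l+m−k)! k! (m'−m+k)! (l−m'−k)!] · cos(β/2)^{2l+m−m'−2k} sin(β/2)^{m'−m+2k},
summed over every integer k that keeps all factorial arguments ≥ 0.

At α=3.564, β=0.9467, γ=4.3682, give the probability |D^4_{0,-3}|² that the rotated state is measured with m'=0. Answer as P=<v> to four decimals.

P=0.2133

D^4_{0,-3}(3.564,0.9467,4.3682) = e^{-i·0·3.564}·d^4_{0,-3}(0.9467)·e^{-i·-3·4.3682}. Compute d first:
Half-angle: c=0.890046, s=0.455870. N=√(24·24·1·5040)=1703.830978
Admissible k: 0..1 (factorial args all ≥0)
  k=0: (−1)^3·1703.8310/(144)·0.8900^5·0.4559^3 = -0.626111
  k=1: (−1)^4·1703.8310/(144)·0.8900^3·0.4559^5 = +0.164251
d^4_{0,-3}(0.9467) = -0.626111 +0.164251 = -0.461859
|D^4_{0,-3}|² = |d^4_{0,-3}(β)|² = (-0.461859)² = 0.213314 (the z-rotation phases have unit modulus)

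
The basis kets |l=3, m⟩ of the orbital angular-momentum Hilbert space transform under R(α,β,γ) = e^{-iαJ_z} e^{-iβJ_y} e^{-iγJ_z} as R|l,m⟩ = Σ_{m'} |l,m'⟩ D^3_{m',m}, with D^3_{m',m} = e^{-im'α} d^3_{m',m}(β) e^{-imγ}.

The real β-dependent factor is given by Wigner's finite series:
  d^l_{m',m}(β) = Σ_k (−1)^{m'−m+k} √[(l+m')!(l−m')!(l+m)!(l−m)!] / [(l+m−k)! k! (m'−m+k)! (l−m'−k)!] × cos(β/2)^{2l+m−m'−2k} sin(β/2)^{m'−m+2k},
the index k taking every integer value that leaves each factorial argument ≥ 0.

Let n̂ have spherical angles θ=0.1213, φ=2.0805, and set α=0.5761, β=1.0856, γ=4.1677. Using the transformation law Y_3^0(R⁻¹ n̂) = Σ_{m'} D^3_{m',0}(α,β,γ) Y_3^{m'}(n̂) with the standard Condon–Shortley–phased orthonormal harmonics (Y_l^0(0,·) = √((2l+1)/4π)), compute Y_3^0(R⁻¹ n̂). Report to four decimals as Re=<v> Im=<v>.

Re=-0.3325 Im=0.0000

Need the full column D^3_{m',0} for m'=−3..3 at α=0.5761, β=1.0856, γ=4.1677.
cos(β/2)=0.856266, sin(β/2)=0.516536
d^3_{-3,0}: single k=3 term ⇒ +0.386938;  D = -0.060692+0.382148i
d^3_{-2,0}: k∈[2..3] ⇒ +0.785589 -0.285877 = +0.499712;  D = +0.203122+0.456567i
d^3_{-1,0}: k∈[1..3] ⇒ +0.823633 -0.899163 +0.109069 = +0.033539;  D = +0.028126+0.018271i
d^3_{0,0}: k∈[0..3] ⇒ +0.394141 -1.290854 +0.469743 -0.018993 = -0.445964;  D = -0.445964+0.000000i
d^3_{1,0}: k∈[0..2] ⇒ -0.823633 +0.899163 -0.109069 = -0.033539;  D = -0.028126+0.018271i
d^3_{2,0}: k∈[0..1] ⇒ +0.785589 -0.285877 = +0.499712;  D = +0.203122-0.456567i
d^3_{3,0}: single k=0 term ⇒ -0.386938;  D = +0.060692+0.382148i
Y_3^{m'}(θ=0.1213,φ=2.0805) and Σ D·Y over m':
  (-0.0607+0.3821i)·(+0.0007+0.0000i)  (+0.2031+0.4566i)·(-0.0078+0.0127i)  (+0.0281+0.0183i)·(-0.0749-0.1340i)  (-0.4460+0.0000i)·(+0.7137+0.0000i)  (-0.0281+0.0183i)·(+0.0749-0.1340i)  (+0.2031-0.4566i)·(-0.0078-0.0127i)  (+0.0607+0.3821i)·(-0.0007+0.0000i)
Y_3^0(R⁻¹ n̂) = -0.332451-0.000000i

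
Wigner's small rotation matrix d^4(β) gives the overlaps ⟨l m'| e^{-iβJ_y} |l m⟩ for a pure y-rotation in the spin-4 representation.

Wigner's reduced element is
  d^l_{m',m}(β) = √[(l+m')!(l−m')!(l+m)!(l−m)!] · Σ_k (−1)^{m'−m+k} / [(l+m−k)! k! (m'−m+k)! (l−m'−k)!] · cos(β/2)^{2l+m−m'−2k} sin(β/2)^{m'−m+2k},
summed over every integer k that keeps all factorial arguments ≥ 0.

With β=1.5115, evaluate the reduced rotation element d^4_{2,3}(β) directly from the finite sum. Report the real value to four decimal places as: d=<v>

d^4_{2,3}(β=1.5115) via Wigner's sum:
c=cos(1.5115/2)=0.727757, s=sin(1.5115/2)=0.685835; N=√[720·2·5040·1]=2693.993318
k∈{1,2} keeps every argument non-negative
  k=1: (−1)^0·2693.9933/(720)·0.7278^7·0.6858^1 = +0.277453
  k=2: (−1)^1·2693.9933/(240)·0.7278^5·0.6858^3 = -0.739225
d^4_{2,3}(1.5115) = +0.277453 -0.739225 = -0.461772

d=-0.4618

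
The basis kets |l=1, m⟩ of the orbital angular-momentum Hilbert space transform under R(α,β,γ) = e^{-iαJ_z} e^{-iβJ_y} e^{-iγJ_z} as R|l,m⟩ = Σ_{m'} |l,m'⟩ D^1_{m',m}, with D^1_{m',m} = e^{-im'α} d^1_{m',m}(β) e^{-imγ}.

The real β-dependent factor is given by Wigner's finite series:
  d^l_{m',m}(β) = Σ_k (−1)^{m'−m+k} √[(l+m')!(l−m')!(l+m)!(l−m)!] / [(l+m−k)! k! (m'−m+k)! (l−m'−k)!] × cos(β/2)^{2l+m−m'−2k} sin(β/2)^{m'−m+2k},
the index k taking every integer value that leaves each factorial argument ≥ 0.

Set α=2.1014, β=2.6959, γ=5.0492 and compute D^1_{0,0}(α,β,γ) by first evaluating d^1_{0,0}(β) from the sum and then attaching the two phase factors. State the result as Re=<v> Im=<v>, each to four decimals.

Split into d^1_{0,0}(β=2.6959) × two z-phases.
With c≡cos(β/2)=0.221006 and s≡sin(β/2)=0.975272, N=[1·1·1·1]^{1/2}=1.000000
The bounds max(0,m−m')=0 and min(l+m,l−m')=1 give 2 terms
  k=0: (−1)^0·1.0000/(1)·0.2210^2·0.9753^0 = +0.048844
  k=1: (−1)^1·1.0000/(1)·0.2210^0·0.9753^2 = -0.951156
d^1_{0,0}(2.6959) = +0.048844 -0.951156 = -0.902312
D = (+1.000000+0.000000i)·(-0.902312)·(+1.000000+0.000000i) = -0.902312+0.000000i

Re=-0.9023 Im=0.0000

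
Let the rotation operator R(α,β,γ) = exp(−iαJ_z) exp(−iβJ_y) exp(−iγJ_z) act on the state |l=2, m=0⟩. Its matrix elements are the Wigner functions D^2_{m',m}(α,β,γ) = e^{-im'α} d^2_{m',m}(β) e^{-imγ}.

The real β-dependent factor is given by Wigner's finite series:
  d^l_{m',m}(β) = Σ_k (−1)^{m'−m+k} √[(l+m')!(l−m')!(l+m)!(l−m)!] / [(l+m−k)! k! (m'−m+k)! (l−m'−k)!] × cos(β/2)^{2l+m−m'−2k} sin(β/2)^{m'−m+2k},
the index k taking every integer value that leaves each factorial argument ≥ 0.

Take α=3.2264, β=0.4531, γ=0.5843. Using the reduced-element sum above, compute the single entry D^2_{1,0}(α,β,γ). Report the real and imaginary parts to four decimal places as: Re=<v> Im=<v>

Re=0.4803 Im=-0.0408

Split into d^2_{1,0}(β=0.4531) × two z-phases.
c=cos(0.4531/2)=0.974447, s=sin(0.4531/2)=0.224617; N=√[6·1·2·2]=4.898979
k∈{0,1} keeps every argument non-negative
  k=0: (−1)^1·4.8990/(2)·0.9744^3·0.2246^1 = -0.509088
  k=1: (−1)^2·4.8990/(2)·0.9744^1·0.2246^3 = +0.027050
d^2_{1,0}(0.4531) = -0.509088 +0.027050 = -0.482039
Phases: e^{-i·(1)·3.2264}=-0.996406+0.084706i, e^{-i·(0)·0.5843}=+1.000000+0.000000i ⇒ D=+0.480306-0.040831i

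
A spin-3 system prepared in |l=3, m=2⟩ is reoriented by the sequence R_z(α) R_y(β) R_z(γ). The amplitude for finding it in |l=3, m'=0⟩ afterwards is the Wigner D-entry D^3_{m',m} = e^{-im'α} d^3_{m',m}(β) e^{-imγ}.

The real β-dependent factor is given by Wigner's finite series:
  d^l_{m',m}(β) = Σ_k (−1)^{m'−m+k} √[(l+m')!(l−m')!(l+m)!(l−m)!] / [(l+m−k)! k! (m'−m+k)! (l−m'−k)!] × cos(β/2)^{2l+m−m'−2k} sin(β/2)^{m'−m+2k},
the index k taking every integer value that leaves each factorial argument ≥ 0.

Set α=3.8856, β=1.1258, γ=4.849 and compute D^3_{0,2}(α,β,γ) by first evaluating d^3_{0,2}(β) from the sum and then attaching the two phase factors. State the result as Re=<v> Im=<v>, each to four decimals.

First d^3_{0,2}(β=1.1258), then the phase factors e^{-i(0)α} and e^{-i(2)γ}:
Half-angle: c=0.845711, s=0.533641. N=√(6·6·120·1)=65.726707
k: max(0,(2)−(0))=2 … min(3+(2),3−(0))=3
  k=2: (−1)^0·65.7267/(12)·0.8457^4·0.5336^2 = +0.797898
  k=3: (−1)^1·65.7267/(12)·0.8457^2·0.5336^4 = -0.317688
d^3_{0,2}(1.1258) = +0.797898 -0.317688 = +0.480209
Phases: e^{-i·(0)·3.8856}=+1.000000+0.000000i, e^{-i·(2)·4.849}=-0.962906+0.269835i ⇒ D=-0.462396+0.129577i

Re=-0.4624 Im=0.1296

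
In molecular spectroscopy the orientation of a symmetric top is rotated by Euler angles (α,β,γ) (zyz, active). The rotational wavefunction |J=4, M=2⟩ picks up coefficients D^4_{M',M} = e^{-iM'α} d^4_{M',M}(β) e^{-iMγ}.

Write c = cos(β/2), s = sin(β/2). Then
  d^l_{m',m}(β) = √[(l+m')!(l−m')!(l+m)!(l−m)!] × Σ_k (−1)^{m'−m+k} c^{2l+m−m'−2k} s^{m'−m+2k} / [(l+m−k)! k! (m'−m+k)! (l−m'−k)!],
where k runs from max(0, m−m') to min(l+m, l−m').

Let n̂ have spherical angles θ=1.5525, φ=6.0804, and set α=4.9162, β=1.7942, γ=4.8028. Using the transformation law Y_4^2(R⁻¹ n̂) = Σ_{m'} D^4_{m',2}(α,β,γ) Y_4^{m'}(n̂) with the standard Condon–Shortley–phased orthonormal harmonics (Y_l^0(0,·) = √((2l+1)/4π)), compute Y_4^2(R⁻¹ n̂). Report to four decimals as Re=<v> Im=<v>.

Need the full column D^4_{m',2} for m'=−4..4 at α=4.9162, β=1.7942, γ=4.8028.
cos(β/2)=0.623879, sin(β/2)=0.781521
d^4_{-4,2}: single k=6 term ⇒ +0.469271;  D = -0.377957-0.278142i
d^4_{-3,2}: k∈[5..6] ⇒ +0.794675 -0.415670 = +0.379005;  D = +0.158207-0.344406i
d^4_{-2,2}: k∈[4..6] ⇒ +0.847725 -1.064206 +0.139163 = -0.077317;  D = -0.075337-0.017386i
d^4_{-1,2}: k∈[3..5] ⇒ +0.638026 -1.501794 +0.471326 = -0.392442;  D = +0.009021-0.392339i
d^4_{0,2}: k∈[2..4] ⇒ +0.341668 -1.429730 +0.841329 = -0.246733;  D = +0.242710-0.044372i
d^4_{1,2}: k∈[1..3] ⇒ +0.121977 -0.957040 +1.001196 = +0.166134;  D = -0.062337-0.153996i
d^4_{2,2}: k∈[0..2] ⇒ +0.022951 -0.432180 +0.847725 = +0.438496;  D = +0.364744-0.243395i
d^4_{3,2}: k∈[0..1] ⇒ -0.107574 +0.506418 = +0.398844;  D = +0.283952+0.280085i
d^4_{4,2}: single k=0 term ⇒ +0.190573;  D = -0.103597+0.159956i
Y_4^{m'}(θ=1.5525,φ=6.0804) and Σ D·Y over m':
  (-0.3780-0.2781i)·(+0.3046+0.3207i)  (+0.1582-0.3444i)·(+0.0188+0.0131i)  (-0.0753-0.0174i)·(-0.3066-0.1316i)  (+0.0090-0.3923i)·(-0.0254-0.0052i)  (+0.2427-0.0444i)·(+0.3163+0.0000i)  (-0.0623-0.1540i)·(+0.0254-0.0052i)  (+0.3647-0.2434i)·(-0.3066+0.1316i)  (+0.2840+0.2801i)·(-0.0188+0.0131i)  (-0.1036+0.1600i)·(+0.3046-0.3207i)
Y_4^2(R⁻¹ n̂) = +0.005426+0.000260i

Re=0.0054 Im=0.0003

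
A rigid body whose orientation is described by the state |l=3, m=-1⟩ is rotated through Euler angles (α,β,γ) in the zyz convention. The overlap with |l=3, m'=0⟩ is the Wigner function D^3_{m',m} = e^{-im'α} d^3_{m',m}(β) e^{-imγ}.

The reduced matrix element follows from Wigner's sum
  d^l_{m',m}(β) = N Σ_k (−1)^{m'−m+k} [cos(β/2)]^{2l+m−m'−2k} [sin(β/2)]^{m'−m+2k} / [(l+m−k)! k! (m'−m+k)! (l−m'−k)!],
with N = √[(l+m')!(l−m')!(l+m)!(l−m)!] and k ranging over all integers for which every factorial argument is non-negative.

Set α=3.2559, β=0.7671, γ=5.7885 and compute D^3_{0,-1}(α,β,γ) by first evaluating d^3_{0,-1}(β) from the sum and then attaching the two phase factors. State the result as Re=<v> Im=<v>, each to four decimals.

Re=-0.4210 Im=0.2271

First d^3_{0,-1}(β=0.7671), then the phase factors e^{-i(0)α} and e^{-i(-1)γ}:
c=cos(0.7671/2)=0.927342, s=sin(0.7671/2)=0.374215; N=√[6·6·2·24]=41.569219
k: max(0,(-1)−(0))=0 … min(3+(-1),3−(0))=2
  k=0: (−1)^1·41.5692/(12)·0.9273^5·0.3742^1 = -0.889020
  k=1: (−1)^2·41.5692/(4)·0.9273^3·0.3742^3 = +0.434305
  k=2: (−1)^3·41.5692/(12)·0.9273^1·0.3742^5 = -0.023574
d^3_{0,-1}(0.7671) = -0.889020 +0.434305 -0.023574 = -0.478289
D = (+1.000000+0.000000i)·(-0.478289)·(+0.880118-0.474755i) = -0.420951+0.227070i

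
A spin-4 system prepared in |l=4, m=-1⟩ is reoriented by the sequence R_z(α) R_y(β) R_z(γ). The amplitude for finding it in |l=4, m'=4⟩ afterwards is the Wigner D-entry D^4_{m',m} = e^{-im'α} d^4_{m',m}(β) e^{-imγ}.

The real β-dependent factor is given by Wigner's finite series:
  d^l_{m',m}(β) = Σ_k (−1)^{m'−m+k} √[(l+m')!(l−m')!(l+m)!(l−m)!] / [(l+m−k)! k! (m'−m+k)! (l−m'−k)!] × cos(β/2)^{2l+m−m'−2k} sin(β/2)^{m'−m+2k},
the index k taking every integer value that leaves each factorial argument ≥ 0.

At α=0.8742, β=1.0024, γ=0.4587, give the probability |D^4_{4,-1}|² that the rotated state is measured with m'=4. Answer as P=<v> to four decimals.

D^4_{4,-1}(0.8742,1.0024,0.4587) = e^{-i·4·0.8742}·d^4_{4,-1}(1.0024)·e^{-i·-1·0.4587}. Compute d first:
With c≡cos(β/2)=0.877007 and s≡sin(β/2)=0.480478, N=[40320·1·6·120]^{1/2}=5387.986637
k∈{0} keeps every argument non-negative
  k=0: (−1)^5·5387.9866/(720)·0.8770^3·0.4805^5 = -0.129262
d^4_{4,-1}(1.0024) = -0.129262
|D^4_{4,-1}|² = |d^4_{4,-1}(β)|² = (-0.129262)² = 0.016709 (the z-rotation phases have unit modulus)

P=0.0167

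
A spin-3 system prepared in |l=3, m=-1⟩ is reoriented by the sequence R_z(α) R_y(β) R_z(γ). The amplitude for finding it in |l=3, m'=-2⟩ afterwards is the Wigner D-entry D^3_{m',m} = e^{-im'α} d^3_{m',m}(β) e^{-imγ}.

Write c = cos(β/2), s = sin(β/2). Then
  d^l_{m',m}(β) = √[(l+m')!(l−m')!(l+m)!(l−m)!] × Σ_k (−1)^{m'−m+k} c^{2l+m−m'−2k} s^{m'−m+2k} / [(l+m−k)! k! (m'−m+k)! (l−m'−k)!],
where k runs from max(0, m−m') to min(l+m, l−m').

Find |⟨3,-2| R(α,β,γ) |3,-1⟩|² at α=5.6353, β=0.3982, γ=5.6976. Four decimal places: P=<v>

P=0.2704

First d^3_{-2,-1}(β=0.3982), then the phase factors e^{-i(-2)α} and e^{-i(-1)γ}:
Half-angle: c=0.980245, s=0.197787. N=√(1·120·2·24)=75.894664
Admissible k: 1..2 (factorial args all ≥0)
  k=1: (−1)^0·75.8947/(24)·0.9802^5·0.1978^1 = +0.566072
  k=2: (−1)^1·75.8947/(12)·0.9802^3·0.1978^3 = -0.046092
d^3_{-2,-1}(0.3982) = +0.566072 -0.046092 = +0.519979
|D^3_{-2,-1}|² = |d^3_{-2,-1}(β)|² = (+0.519979)² = 0.270378 (the z-rotation phases have unit modulus)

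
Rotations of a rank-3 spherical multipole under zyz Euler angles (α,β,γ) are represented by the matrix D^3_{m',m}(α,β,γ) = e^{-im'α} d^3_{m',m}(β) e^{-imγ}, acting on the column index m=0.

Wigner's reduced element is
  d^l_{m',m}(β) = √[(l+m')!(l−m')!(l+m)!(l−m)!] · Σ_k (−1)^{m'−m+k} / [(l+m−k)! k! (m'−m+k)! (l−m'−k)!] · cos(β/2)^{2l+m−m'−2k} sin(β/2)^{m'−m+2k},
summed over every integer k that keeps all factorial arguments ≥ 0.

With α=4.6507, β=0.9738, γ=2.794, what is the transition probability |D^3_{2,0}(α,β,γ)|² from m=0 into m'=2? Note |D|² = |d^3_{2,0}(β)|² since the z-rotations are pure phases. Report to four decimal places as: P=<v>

D^3_{2,0}(4.6507,0.9738,2.794) = e^{-i·2·4.6507}·d^3_{2,0}(0.9738)·e^{-i·0·2.794}. Compute d first:
With c≡cos(β/2)=0.883788 and s≡sin(β/2)=0.467888, N=[120·1·6·6]^{1/2}=65.726707
k: max(0,(0)−(2))=0 … min(3+(0),3−(2))=1
  k=0: (−1)^2·65.7267/(12)·0.8838^4·0.4679^2 = +0.731538
  k=1: (−1)^3·65.7267/(12)·0.8838^2·0.4679^4 = -0.205034
d^3_{2,0}(0.9738) = +0.731538 -0.205034 = +0.526504
|D^3_{2,0}|² = |d^3_{2,0}(β)|² = (+0.526504)² = 0.277206 (the z-rotation phases have unit modulus)

P=0.2772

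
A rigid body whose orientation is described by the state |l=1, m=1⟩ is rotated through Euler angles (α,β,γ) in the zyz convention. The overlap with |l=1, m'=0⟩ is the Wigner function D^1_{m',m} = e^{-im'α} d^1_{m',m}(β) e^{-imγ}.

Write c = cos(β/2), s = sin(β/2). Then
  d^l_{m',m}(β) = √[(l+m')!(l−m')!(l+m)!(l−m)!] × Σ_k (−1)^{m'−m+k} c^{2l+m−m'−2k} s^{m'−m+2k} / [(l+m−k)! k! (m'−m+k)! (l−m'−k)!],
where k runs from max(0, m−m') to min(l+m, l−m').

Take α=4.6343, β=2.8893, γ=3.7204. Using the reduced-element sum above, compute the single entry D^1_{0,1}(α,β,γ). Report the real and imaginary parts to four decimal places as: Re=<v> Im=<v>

Split into d^1_{0,1}(β=2.8893) × two z-phases.
c=cos(2.8893/2)=0.125812, s=sin(2.8893/2)=0.992054; N=√[1·1·2·1]=1.414214
Admissible k: 1..1 (factorial args all ≥0)
  k=1: (−1)^0·1.4142/(1)·0.1258^1·0.9921^1 = +0.176511
d^1_{0,1}(2.8893) = +0.176511
Attach z-rotation phases: D = e^{-i(0)(4.6343)}·(+0.176511)·e^{-i(1)(3.7204)} = -0.147760+0.096556i

Re=-0.1478 Im=0.0966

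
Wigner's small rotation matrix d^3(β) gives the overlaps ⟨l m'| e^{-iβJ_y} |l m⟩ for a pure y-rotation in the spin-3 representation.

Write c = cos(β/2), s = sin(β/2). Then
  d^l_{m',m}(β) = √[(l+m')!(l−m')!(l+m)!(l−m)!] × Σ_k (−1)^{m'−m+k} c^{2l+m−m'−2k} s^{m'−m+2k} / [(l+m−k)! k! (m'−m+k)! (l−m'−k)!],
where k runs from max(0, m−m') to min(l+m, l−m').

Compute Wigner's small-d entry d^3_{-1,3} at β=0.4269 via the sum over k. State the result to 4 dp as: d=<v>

d=0.0074

d^3_{-1,3}(β=0.4269) via Wigner's sum:
With c≡cos(β/2)=0.977306 and s≡sin(β/2)=0.211833, N=[2·24·720·1]^{1/2}=185.903201
Admissible k: 4..4 (factorial args all ≥0)
  k=4: (−1)^0·185.9032/(48)·0.9773^2·0.2118^4 = +0.007449
d^3_{-1,3}(0.4269) = +0.007449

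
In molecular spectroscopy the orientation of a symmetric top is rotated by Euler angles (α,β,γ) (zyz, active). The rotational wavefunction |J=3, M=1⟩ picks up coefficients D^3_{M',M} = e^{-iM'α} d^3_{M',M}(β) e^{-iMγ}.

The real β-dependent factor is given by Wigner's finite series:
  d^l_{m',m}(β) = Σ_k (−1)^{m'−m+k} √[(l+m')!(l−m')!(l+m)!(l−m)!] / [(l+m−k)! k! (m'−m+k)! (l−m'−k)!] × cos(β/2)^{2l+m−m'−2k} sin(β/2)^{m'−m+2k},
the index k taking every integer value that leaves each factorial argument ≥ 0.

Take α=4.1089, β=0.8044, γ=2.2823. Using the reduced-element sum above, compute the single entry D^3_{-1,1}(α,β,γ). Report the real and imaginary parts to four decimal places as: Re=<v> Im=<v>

Re=-0.1275 Im=0.4874

D^3_{-1,1}(4.1089,0.8044,2.2823) = e^{-i·-1·4.1089}·d^3_{-1,1}(0.8044)·e^{-i·1·2.2823}. Compute d first:
With c≡cos(β/2)=0.920202 and s≡sin(β/2)=0.391444, N=[2·24·24·2]^{1/2}=48.000000
The bounds max(0,m−m')=2 and min(l+m,l−m')=4 give 3 terms
  k=2: (−1)^0·48.0000/(8)·0.9202^4·0.3914^2 = +0.659208
  k=3: (−1)^1·48.0000/(6)·0.9202^2·0.3914^4 = -0.159050
  k=4: (−1)^2·48.0000/(48)·0.9202^0·0.3914^6 = +0.003598
d^3_{-1,1}(0.8044) = +0.659208 -0.159050 +0.003598 = +0.503756
Attach z-rotation phases: D = e^{-i(-1)(4.1089)}·(+0.503756)·e^{-i(1)(2.2823)} = -0.127462+0.487364i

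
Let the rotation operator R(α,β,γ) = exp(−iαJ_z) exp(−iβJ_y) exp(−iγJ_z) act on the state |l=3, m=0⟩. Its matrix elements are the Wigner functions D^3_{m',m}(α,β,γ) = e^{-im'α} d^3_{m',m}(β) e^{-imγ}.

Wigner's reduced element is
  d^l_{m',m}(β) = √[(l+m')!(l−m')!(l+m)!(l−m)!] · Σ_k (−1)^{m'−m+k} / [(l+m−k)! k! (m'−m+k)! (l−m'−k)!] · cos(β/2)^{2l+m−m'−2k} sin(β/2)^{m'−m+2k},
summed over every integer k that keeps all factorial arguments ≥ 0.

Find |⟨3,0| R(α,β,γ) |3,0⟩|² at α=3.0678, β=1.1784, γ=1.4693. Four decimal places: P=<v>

P=0.1882

Split into d^3_{0,0}(β=1.1784) × two z-phases.
Half-angle: c=0.831386, s=0.555696. N=√(6·6·6·6)=36.000000
The bounds max(0,m−m')=0 and min(l+m,l−m')=3 give 4 terms
  k=0: (−1)^0·36.0000/(36)·0.8314^6·0.5557^0 = +0.330229
  k=1: (−1)^1·36.0000/(4)·0.8314^4·0.5557^2 = -1.327783
  k=2: (−1)^2·36.0000/(4)·0.8314^2·0.5557^4 = +0.593194
  k=3: (−1)^3·36.0000/(36)·0.8314^0·0.5557^6 = -0.029446
d^3_{0,0}(1.1784) = +0.330229 -1.327783 +0.593194 -0.029446 = -0.433806
|D^3_{0,0}|² = |d^3_{0,0}(β)|² = (-0.433806)² = 0.188188 (the z-rotation phases have unit modulus)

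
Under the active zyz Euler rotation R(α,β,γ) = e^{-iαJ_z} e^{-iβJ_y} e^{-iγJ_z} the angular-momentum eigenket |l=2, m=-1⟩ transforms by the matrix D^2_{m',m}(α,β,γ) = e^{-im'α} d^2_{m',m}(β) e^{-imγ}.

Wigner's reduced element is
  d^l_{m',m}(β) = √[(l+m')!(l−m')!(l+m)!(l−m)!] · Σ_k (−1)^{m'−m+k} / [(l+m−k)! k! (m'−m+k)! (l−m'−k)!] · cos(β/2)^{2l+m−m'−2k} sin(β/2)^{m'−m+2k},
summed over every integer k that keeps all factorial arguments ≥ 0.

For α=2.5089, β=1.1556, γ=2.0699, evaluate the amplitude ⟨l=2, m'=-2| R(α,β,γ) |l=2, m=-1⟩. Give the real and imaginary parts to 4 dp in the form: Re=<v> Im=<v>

Split into d^2_{-2,-1}(β=1.1556) × two z-phases.
c=cos(1.1556/2)=0.837666, s=sin(1.1556/2)=0.546182; N=√[1·24·1·6]=12.000000
The bounds max(0,m−m')=1 and min(l+m,l−m')=1 give 1 term
  k=1: (−1)^0·12.0000/(6)·0.8377^3·0.5462^1 = +0.642068
d^2_{-2,-1}(1.1556) = +0.642068
D = (+0.300685-0.953723i)·(+0.642068)·(-0.478639+0.878012i) = +0.445249+0.462606i

Re=0.4452 Im=0.4626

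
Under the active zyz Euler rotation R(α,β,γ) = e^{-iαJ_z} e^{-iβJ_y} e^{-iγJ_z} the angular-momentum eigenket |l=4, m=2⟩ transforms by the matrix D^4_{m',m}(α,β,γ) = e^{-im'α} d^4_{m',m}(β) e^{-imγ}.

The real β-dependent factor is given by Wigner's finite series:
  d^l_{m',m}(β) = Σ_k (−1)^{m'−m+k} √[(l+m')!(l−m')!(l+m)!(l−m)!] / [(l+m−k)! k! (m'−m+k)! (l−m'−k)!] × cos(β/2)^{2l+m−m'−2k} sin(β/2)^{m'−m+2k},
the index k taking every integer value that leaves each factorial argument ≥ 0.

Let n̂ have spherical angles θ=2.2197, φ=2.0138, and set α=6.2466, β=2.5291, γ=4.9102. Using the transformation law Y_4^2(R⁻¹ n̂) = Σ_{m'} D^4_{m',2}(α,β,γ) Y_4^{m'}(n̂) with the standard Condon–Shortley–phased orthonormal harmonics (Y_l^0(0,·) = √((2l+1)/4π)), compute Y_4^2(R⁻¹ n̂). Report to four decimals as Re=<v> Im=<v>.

Re=0.0411 Im=0.1287

Need the full column D^4_{m',2} for m'=−4..4 at α=6.2466, β=2.5291, γ=4.9102.
cos(β/2)=0.301482, sin(β/2)=0.953472
d^4_{-4,2}: single k=6 term ⇒ +0.361367;  D = -0.309582+0.186400i
d^4_{-3,2}: k∈[5..6] ⇒ +0.242386 -0.808129 = -0.565742;  D = +0.495020-0.273897i
d^4_{-2,2}: k∈[4..6] ⇒ +0.102416 -0.819504 +0.683067 = -0.034021;  D = +0.030350-0.015371i
d^4_{-1,2}: k∈[3..5] ⇒ +0.030531 -0.458067 +0.916332 = +0.488796;  D = -0.443848+0.204745i
d^4_{0,2}: k∈[2..4] ⇒ +0.006476 -0.172729 +0.647874 = +0.481621;  D = -0.444419+0.185608i
d^4_{1,2}: k∈[1..3] ⇒ +0.000916 -0.045797 +0.305378 = +0.260497;  D = -0.243886+0.091531i
d^4_{2,2}: k∈[0..2] ⇒ +0.000068 -0.008191 +0.102416 = +0.094293;  D = -0.089433+0.029881i
d^4_{3,2}: k∈[0..1] ⇒ -0.000808 +0.024233 = +0.023426;  D = -0.022475+0.006606i
d^4_{4,2}: single k=0 term ⇒ +0.003612;  D = -0.003500+0.000891i
Y_4^{m'}(θ=2.2197,φ=2.0138) and Σ D·Y over m':
  (-0.3096+0.1864i)·(-0.0356-0.1747i)  (+0.4950-0.2739i)·(-0.3714-0.0916i)  (+0.0304-0.0154i)·(-0.2090+0.2560i)  (-0.4438+0.2047i)·(-0.0433-0.0913i)  (-0.4444+0.1856i)·(-0.3478+0.0000i)  (-0.2439+0.0915i)·(+0.0433-0.0913i)  (-0.0894+0.0299i)·(-0.2090-0.2560i)  (-0.0225+0.0066i)·(+0.3714-0.0916i)  (-0.0035+0.0009i)·(-0.0356+0.1747i)
Y_4^2(R⁻¹ n̂) = +0.041094+0.128670i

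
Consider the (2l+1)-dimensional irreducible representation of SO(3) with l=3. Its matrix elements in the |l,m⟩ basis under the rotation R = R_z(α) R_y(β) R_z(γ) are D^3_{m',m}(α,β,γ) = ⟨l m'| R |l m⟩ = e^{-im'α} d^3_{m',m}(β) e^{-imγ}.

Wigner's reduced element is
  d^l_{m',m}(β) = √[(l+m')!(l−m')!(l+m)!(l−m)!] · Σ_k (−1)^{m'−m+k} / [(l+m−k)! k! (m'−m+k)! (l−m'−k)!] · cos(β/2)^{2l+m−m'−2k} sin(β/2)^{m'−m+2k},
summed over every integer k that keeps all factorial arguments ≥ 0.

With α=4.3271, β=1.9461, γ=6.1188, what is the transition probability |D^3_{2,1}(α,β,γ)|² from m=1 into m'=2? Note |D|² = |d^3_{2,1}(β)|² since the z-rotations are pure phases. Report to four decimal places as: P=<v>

Split into d^3_{2,1}(β=1.9461) × two z-phases.
With c≡cos(β/2)=0.562781 and s≡sin(β/2)=0.826606, N=[120·1·24·2]^{1/2}=75.894664
The bounds max(0,m−m')=0 and min(l+m,l−m')=1 give 2 terms
  k=0: (−1)^1·75.8947/(24)·0.5628^5·0.8266^1 = -0.147569
  k=1: (−1)^2·75.8947/(12)·0.5628^3·0.8266^3 = +0.636713
d^3_{2,1}(1.9461) = -0.147569 +0.636713 = +0.489144
|D^3_{2,1}|² = |d^3_{2,1}(β)|² = (+0.489144)² = 0.239262 (the z-rotation phases have unit modulus)

P=0.2393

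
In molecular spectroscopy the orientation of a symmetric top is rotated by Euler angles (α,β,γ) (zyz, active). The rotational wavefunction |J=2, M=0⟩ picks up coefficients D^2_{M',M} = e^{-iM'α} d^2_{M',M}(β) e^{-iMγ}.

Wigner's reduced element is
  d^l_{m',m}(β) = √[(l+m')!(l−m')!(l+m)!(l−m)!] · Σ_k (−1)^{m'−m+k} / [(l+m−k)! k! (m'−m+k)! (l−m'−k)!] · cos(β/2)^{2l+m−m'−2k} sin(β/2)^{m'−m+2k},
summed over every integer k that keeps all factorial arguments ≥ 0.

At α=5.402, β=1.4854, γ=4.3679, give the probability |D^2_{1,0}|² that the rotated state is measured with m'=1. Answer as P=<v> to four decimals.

P=0.0108

First d^2_{1,0}(β=1.4854), then the phase factors e^{-i(1)α} and e^{-i(0)γ}:
c=cos(1.4854/2)=0.736645, s=sin(1.4854/2)=0.676279; N=√[6·1·2·2]=4.898979
The bounds max(0,m−m')=0 and min(l+m,l−m')=1 give 2 terms
  k=0: (−1)^1·4.8990/(2)·0.7366^3·0.6763^1 = -0.662181
  k=1: (−1)^2·4.8990/(2)·0.7366^1·0.6763^3 = +0.558100
d^2_{1,0}(1.4854) = -0.662181 +0.558100 = -0.104081
|D^2_{1,0}|² = |d^2_{1,0}(β)|² = (-0.104081)² = 0.010833 (the z-rotation phases have unit modulus)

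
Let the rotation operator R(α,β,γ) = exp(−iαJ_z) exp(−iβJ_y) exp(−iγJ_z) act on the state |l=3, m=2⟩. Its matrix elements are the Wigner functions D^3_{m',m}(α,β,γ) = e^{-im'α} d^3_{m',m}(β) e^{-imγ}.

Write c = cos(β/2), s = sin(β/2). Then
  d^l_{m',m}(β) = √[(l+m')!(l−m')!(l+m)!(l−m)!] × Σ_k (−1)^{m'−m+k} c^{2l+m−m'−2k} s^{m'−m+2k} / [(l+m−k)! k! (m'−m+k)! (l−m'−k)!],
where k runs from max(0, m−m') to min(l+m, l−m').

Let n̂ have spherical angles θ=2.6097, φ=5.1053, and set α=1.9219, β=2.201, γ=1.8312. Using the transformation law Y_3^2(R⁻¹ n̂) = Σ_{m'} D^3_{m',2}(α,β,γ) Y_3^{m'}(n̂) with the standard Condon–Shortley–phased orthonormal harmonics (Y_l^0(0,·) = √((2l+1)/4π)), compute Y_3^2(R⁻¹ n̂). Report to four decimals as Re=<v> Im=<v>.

Need the full column D^3_{m',2} for m'=−3..3 at α=1.9219, β=2.201, γ=1.8312.
cos(β/2)=0.453150, sin(β/2)=0.891434
d^3_{-3,2}: single k=5 term ⇒ +0.624833;  D = -0.317223+0.538318i
d^3_{-2,2}: k∈[4..5] ⇒ +0.648353 -0.501805 = +0.146548;  D = +0.144143+0.026438i
d^3_{-1,2}: k∈[3..4] ⇒ +0.416893 -0.806656 = -0.389763;  D = +0.065827+0.384164i
d^3_{0,2}: k∈[2..3] ⇒ +0.183531 -0.710235 = -0.526705;  D = +0.456873-0.262078i
d^3_{1,2}: k∈[1..2] ⇒ +0.053864 -0.416893 = -0.363029;  D = -0.277920-0.233560i
d^3_{2,2}: k∈[0..1] ⇒ +0.008659 -0.167540 = -0.158881;  D = -0.054149+0.149369i
d^3_{3,2}: single k=0 term ⇒ -0.041723;  D = +0.041723-0.000139i
Y_3^{m'}(θ=2.6097,φ=5.1053) and Σ D·Y over m':
  (-0.3172+0.5383i)·(-0.0503-0.0208i)  (+0.1441+0.0264i)·(+0.1601-0.1603i)  (+0.0658+0.3842i)·(+0.1703+0.4109i)  (+0.4569-0.2621i)·(-0.2296+0.0000i)  (-0.2779-0.2336i)·(-0.1703+0.4109i)  (-0.0541+0.1494i)·(+0.1601+0.1603i)  (+0.0417-0.0001i)·(+0.0503-0.0208i)
Y_3^2(R⁻¹ n̂) = -0.084290+0.053247i

Re=-0.0843 Im=0.0532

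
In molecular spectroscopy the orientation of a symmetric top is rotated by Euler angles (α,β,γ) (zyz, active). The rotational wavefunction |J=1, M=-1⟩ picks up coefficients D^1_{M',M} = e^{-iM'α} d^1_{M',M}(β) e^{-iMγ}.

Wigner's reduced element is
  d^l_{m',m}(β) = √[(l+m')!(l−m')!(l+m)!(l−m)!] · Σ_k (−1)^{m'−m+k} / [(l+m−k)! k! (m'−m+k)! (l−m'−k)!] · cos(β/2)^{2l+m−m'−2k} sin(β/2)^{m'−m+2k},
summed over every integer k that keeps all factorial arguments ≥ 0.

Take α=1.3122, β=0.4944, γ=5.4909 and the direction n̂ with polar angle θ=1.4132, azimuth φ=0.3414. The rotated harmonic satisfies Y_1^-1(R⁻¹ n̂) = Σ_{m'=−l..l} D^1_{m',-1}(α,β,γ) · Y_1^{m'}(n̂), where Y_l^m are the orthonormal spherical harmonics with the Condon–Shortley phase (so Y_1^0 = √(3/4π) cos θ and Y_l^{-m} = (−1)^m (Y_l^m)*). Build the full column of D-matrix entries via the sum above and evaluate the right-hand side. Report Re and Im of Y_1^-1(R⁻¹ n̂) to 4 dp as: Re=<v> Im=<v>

Re=0.3015 Im=0.0953

Need the full column D^1_{m',-1} for m'=−1..1 at α=1.3122, β=0.4944, γ=5.4909.
cos(β/2)=0.969601, sin(β/2)=0.244690
d^1_{-1,-1}: single k=0 term ⇒ +0.940127;  D = +0.815900+0.467061i
d^1_{0,-1}: single k=0 term ⇒ -0.335525;  D = -0.235612+0.238880i
d^1_{1,-1}: single k=0 term ⇒ +0.059873;  D = -0.030458-0.051547i
Y_1^{m'}(θ=1.4132,φ=0.3414) and Σ D·Y over m':
  (+0.8159+0.4671i)·(+0.3215-0.1142i)  (-0.2356+0.2389i)·(+0.0767+0.0000i)  (-0.0305-0.0515i)·(-0.3215-0.1142i)
Y_1^-1(R⁻¹ n̂) = +0.301522+0.095332i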